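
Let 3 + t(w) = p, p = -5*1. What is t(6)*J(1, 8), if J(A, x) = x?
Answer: -64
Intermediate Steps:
p = -5
t(w) = -8 (t(w) = -3 - 5 = -8)
t(6)*J(1, 8) = -8*8 = -64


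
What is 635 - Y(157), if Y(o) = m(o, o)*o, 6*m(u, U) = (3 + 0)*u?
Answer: -23379/2 ≈ -11690.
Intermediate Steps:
m(u, U) = u/2 (m(u, U) = ((3 + 0)*u)/6 = (3*u)/6 = u/2)
Y(o) = o²/2 (Y(o) = (o/2)*o = o²/2)
635 - Y(157) = 635 - 157²/2 = 635 - 24649/2 = -23379/2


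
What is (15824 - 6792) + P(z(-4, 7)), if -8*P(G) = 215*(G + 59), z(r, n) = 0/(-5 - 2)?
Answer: 59571/8 ≈ 7446.4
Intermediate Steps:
z(r, n) = 0 (z(r, n) = 0/(-7) = 0*(-⅐) = 0)
P(G) = -12685/8 - 215*G/8 (P(G) = -215*(G + 59)/8 = -215*(59 + G)/8 = -(12685 + 215*G)/8 = -12685/8 - 215*G/8)
(15824 - 6792) + P(z(-4, 7)) = (15824 - 6792) + (-12685/8 - 215/8*0) = 9032 + (-12685/8 + 0) = 9032 - 12685/8 = 59571/8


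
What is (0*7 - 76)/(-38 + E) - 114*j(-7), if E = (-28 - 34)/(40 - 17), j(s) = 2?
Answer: -52915/234 ≈ -226.13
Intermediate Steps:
E = -62/23 ≈ -2.6957
(0*7 - 76)/(-38 + E) - 114*j(-7) = (0*7 - 76)/(-38 - 62/23) - 114*2 = (0 - 76)/(-936/23) - 228 = -76*(-23/936) - 228 = 437/234 - 228 = -52915/234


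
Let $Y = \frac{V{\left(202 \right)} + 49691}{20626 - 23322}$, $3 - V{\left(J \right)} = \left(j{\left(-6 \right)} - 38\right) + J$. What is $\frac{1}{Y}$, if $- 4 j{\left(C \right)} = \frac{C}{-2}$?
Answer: $- \frac{10784}{198123} \approx -0.054431$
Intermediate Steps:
$j{\left(C \right)} = \frac{C}{8}$ ($j{\left(C \right)} = - \frac{C \frac{1}{-2}}{4} = - \frac{C \left(- \frac{1}{2}\right)}{4} = - \frac{\left(- \frac{1}{2}\right) C}{4} = \frac{C}{8}$)
$V{\left(J \right)} = \frac{167}{4} - J$ ($V{\left(J \right)} = 3 - \left(\left(\frac{1}{8} \left(-6\right) - 38\right) + J\right) = 3 - \left(\left(- \frac{3}{4} - 38\right) + J\right) = 3 - \left(- \frac{155}{4} + J\right) = \frac{167}{4} - J$)
$Y = - \frac{198123}{10784}$ ($Y = \frac{\left(\frac{167}{4} - 202\right) + 49691}{20626 - 23322} = \frac{\left(\frac{167}{4} - 202\right) + 49691}{-2696} = \left(- \frac{641}{4} + 49691\right) \left(- \frac{1}{2696}\right) = \frac{198123}{4} \left(- \frac{1}{2696}\right) = - \frac{198123}{10784} \approx -18.372$)
$\frac{1}{Y} = \frac{1}{- \frac{198123}{10784}} = - \frac{10784}{198123}$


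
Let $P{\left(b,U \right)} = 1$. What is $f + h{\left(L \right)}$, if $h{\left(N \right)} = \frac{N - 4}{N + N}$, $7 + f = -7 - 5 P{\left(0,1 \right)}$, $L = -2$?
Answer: $- \frac{35}{2} \approx -17.5$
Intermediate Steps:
$f = -19$ ($f = -7 - 12 = -19$)
$h{\left(N \right)} = \frac{-4 + N}{2 N}$
$f + h{\left(L \right)} = -19 + \frac{-4 - 2}{2 \left(-2\right)} = -19 + \frac{1}{2} \left(- \frac{1}{2}\right) \left(-6\right) = -19 + \frac{3}{2} = - \frac{35}{2}$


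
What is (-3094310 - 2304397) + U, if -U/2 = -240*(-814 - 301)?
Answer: -5933907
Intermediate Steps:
U = -535200 (U = -(-480)*(-814 - 301) = -(-480)*(-1115) = -2*267600 = -535200)
(-3094310 - 2304397) + U = (-3094310 - 2304397) - 535200 = -5398707 - 535200 = -5933907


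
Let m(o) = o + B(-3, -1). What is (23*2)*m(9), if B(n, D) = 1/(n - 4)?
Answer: 2852/7 ≈ 407.43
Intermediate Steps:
B(n, D) = 1/(-4 + n)
m(o) = -⅐ + o (m(o) = o + 1/(-4 - 3) = o + 1/(-7) = o - ⅐ = -⅐ + o)
(23*2)*m(9) = (23*2)*(-⅐ + 9) = 46*(62/7) = 2852/7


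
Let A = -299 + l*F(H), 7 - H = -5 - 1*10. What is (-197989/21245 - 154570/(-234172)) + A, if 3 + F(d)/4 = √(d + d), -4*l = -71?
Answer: -1295135760069/2487492070 + 142*√11 ≈ -49.699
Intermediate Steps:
l = 71/4 (l = -¼*(-71) = 71/4 ≈ 17.750)
H = 22 (H = 7 - (-5 - 1*10) = 7 - (-5 - 10) = 7 - 1*(-15) = 7 + 15 = 22)
F(d) = -12 + 4*√2*√d (F(d) = -12 + 4*√(d + d) = -12 + 4*√(2*d) = -12 + 4*(√2*√d) = -12 + 4*√2*√d)
A = -512 + 142*√11 (A = -299 + 71*(-12 + 4*√2*√22)/4 = -299 + 71*(-12 + 8*√11)/4 = -299 + (-213 + 142*√11) = -512 + 142*√11 ≈ -41.039)
(-197989/21245 - 154570/(-234172)) + A = (-197989/21245 - 154570/(-234172)) + (-512 + 142*√11) = (-197989*1/21245 - 154570*(-1/234172)) + (-512 + 142*√11) = (-197989/21245 + 77285/117086) + (-512 + 142*√11) = -21539820229/2487492070 + (-512 + 142*√11) = -1295135760069/2487492070 + 142*√11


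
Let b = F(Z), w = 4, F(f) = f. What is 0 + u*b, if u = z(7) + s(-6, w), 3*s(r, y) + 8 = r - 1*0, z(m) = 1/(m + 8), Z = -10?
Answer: 46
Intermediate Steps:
b = -10
z(m) = 1/(8 + m)
s(r, y) = -8/3 + r/3 (s(r, y) = -8/3 + (r - 1*0)/3 = -8/3 + (r + 0)/3 = -8/3 + r/3)
u = -23/5 (u = 1/(8 + 7) + (-8/3 + (⅓)*(-6)) = 1/15 + (-8/3 - 2) = 1/15 - 14/3 = -23/5 ≈ -4.6000)
0 + u*b = 0 - 23/5*(-10) = 0 + 46 = 46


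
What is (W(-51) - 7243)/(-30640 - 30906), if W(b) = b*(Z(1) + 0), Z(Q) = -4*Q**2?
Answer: 7039/61546 ≈ 0.11437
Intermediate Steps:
W(b) = -4*b (W(b) = b*(-4*1**2 + 0) = b*(-4*1 + 0) = b*(-4 + 0) = b*(-4) = -4*b)
(W(-51) - 7243)/(-30640 - 30906) = (-4*(-51) - 7243)/(-30640 - 30906) = (204 - 7243)/(-61546) = -7039*(-1/61546) = 7039/61546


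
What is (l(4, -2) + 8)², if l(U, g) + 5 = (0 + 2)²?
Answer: 49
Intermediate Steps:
l(U, g) = -1 (l(U, g) = -5 + (0 + 2)² = -5 + 2² = -5 + 4 = -1)
(l(4, -2) + 8)² = (-1 + 8)² = 7² = 49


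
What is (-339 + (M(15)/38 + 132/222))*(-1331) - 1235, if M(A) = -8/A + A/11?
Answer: 9472647571/21090 ≈ 4.4915e+5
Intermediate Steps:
M(A) = -8/A + A/11 (M(A) = -8/A + A*(1/11) = -8/A + A/11)
(-339 + (M(15)/38 + 132/222))*(-1331) - 1235 = (-339 + ((-8/15 + (1/11)*15)/38 + 132/222))*(-1331) - 1235 = (-339 + ((-8*1/15 + 15/11)*(1/38) + 132*(1/222)))*(-1331) - 1235 = (-339 + ((-8/15 + 15/11)*(1/38) + 22/37))*(-1331) - 1235 = (-339 + ((137/165)*(1/38) + 22/37))*(-1331) - 1235 = (-339 + (137/6270 + 22/37))*(-1331) - 1235 = (-339 + 143009/231990)*(-1331) - 1235 = -78501601/231990*(-1331) - 1235 = 9498693721/21090 - 1235 = 9472647571/21090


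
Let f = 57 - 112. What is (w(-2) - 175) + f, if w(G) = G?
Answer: -232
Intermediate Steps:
f = -55
(w(-2) - 175) + f = (-2 - 175) - 55 = -177 - 55 = -232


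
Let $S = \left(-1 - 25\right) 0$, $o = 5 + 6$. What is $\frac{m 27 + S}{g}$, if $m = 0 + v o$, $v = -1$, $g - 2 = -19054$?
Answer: $\frac{27}{1732} \approx 0.015589$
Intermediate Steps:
$g = -19052$ ($g = 2 - 19054 = -19052$)
$o = 11$
$m = -11$ ($m = 0 - 11 = -11$)
$S = 0$ ($S = \left(-1 - 25\right) 0 = \left(-26\right) 0 = 0$)
$\frac{m 27 + S}{g} = \frac{\left(-11\right) 27 + 0}{-19052} = \left(-297 + 0\right) \left(- \frac{1}{19052}\right) = \left(-297\right) \left(- \frac{1}{19052}\right) = \frac{27}{1732}$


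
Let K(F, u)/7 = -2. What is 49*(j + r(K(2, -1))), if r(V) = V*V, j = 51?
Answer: 12103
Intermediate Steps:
K(F, u) = -14 (K(F, u) = 7*(-2) = -14)
r(V) = V²
49*(j + r(K(2, -1))) = 49*(51 + (-14)²) = 49*(51 + 196) = 49*247 = 12103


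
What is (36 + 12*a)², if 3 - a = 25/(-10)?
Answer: 10404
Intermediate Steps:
a = 11/2 (a = 3 - 25/(-10) = 3 - 25*(-1)/10 = 3 - 1*(-5/2) = 3 + 5/2 = 11/2 ≈ 5.5000)
(36 + 12*a)² = (36 + 12*(11/2))² = (36 + 66)² = 102² = 10404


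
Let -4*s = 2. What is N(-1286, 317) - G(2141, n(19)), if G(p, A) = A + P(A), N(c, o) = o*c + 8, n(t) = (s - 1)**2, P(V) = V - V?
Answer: -1630625/4 ≈ -4.0766e+5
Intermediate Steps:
s = -1/2 (s = -1/4*2 = -1/2 ≈ -0.50000)
P(V) = 0
n(t) = 9/4 (n(t) = (-1/2 - 1)**2 = (-3/2)**2 = 9/4)
N(c, o) = 8 + c*o (N(c, o) = c*o + 8 = 8 + c*o)
G(p, A) = A (G(p, A) = A + 0 = A)
N(-1286, 317) - G(2141, n(19)) = (8 - 1286*317) - 1*9/4 = (8 - 407662) - 9/4 = -407654 - 9/4 = -1630625/4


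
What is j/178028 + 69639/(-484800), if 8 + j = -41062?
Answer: -2692368991/7192331200 ≈ -0.37434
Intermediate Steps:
j = -41070 (j = -8 - 41062 = -41070)
j/178028 + 69639/(-484800) = -41070/178028 + 69639/(-484800) = -41070*1/178028 + 69639*(-1/484800) = -20535/89014 - 23213/161600 = -2692368991/7192331200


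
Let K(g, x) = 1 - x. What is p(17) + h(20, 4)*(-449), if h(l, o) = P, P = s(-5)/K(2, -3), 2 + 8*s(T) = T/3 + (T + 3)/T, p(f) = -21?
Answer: 11921/480 ≈ 24.835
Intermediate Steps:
s(T) = -1/4 + T/24 + (3 + T)/(8*T) (s(T) = -1/4 + (T/3 + (T + 3)/T)/8 = -1/4 + (T*(1/3) + (3 + T)/T)/8 = -1/4 + (T/3 + (3 + T)/T)/8 = -1/4 + (T/24 + (3 + T)/(8*T)) = -1/4 + T/24 + (3 + T)/(8*T))
P = -49/480 (P = ((1/24)*(9 - 5*(-3 - 5))/(-5))/(1 - 1*(-3)) = ((1/24)*(-1/5)*(9 - 5*(-8)))/(1 + 3) = ((1/24)*(-1/5)*(9 + 40))/4 = ((1/24)*(-1/5)*49)*(1/4) = -49/120*1/4 = -49/480 ≈ -0.10208)
h(l, o) = -49/480
p(17) + h(20, 4)*(-449) = -21 - 49/480*(-449) = -21 + 22001/480 = 11921/480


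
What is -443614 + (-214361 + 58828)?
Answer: -599147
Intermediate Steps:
-443614 + (-214361 + 58828) = -443614 - 155533 = -599147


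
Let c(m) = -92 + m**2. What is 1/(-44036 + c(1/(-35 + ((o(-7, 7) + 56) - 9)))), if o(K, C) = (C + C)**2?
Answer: -43264/1909153791 ≈ -2.2661e-5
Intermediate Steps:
o(K, C) = 4*C**2 (o(K, C) = (2*C)**2 = 4*C**2)
1/(-44036 + c(1/(-35 + ((o(-7, 7) + 56) - 9)))) = 1/(-44036 + (-92 + (1/(-35 + ((4*7**2 + 56) - 9)))**2)) = 1/(-44036 + (-92 + (1/(-35 + ((4*49 + 56) - 9)))**2)) = 1/(-44036 + (-92 + (1/(-35 + ((196 + 56) - 9)))**2)) = 1/(-44036 + (-92 + (1/(-35 + (252 - 9)))**2)) = 1/(-44036 + (-92 + (1/(-35 + 243))**2)) = 1/(-44036 + (-92 + (1/208)**2)) = 1/(-44036 + (-92 + 1/43264)) = 1/(-44036 - 3980287/43264) = 1/(-1909153791/43264) = -43264/1909153791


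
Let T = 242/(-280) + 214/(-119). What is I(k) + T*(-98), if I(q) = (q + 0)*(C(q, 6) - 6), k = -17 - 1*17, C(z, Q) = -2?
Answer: 90599/170 ≈ 532.94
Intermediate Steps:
k = -34 (k = -17 - 17 = -34)
T = -6337/2380 (T = 242*(-1/280) + 214*(-1/119) = -121/140 - 214/119 = -6337/2380 ≈ -2.6626)
I(q) = -8*q (I(q) = (q + 0)*(-2 - 6) = q*(-8) = -8*q)
I(k) + T*(-98) = -8*(-34) - 6337/2380*(-98) = 272 + 44359/170 = 90599/170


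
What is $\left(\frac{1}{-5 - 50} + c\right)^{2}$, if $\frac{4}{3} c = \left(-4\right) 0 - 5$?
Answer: $\frac{687241}{48400} \approx 14.199$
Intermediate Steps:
$c = - \frac{15}{4}$ ($c = \frac{3 \left(\left(-4\right) 0 - 5\right)}{4} = \frac{3 \left(0 - 5\right)}{4} = \frac{3}{4} \left(-5\right) = - \frac{15}{4} \approx -3.75$)
$\left(\frac{1}{-5 - 50} + c\right)^{2} = \left(\frac{1}{-5 - 50} - \frac{15}{4}\right)^{2} = \left(\frac{1}{-55} - \frac{15}{4}\right)^{2} = \left(- \frac{1}{55} - \frac{15}{4}\right)^{2} = \left(- \frac{829}{220}\right)^{2} = \frac{687241}{48400}$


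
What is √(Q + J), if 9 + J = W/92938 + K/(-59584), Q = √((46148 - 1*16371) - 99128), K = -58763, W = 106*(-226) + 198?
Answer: √(-20215501566869783 + 2444611831176256*I*√69351)/49443016 ≈ 11.296 + 11.656*I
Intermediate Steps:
W = -23758 (W = -23956 + 198 = -23758)
Q = I*√69351 (Q = √((46148 - 16371) - 99128) = √(29777 - 99128) = √(-69351) = I*√69351 ≈ 263.35*I)
J = -22896420553/2768808896 (J = -9 + (-23758/92938 - 58763/(-59584)) = -9 + (-23758*1/92938 - 58763*(-1/59584)) = -9 + (-11879/46469 + 58763/59584) = -9 + 2022859511/2768808896 = -22896420553/2768808896 ≈ -8.2694)
√(Q + J) = √(I*√69351 - 22896420553/2768808896) = √(-22896420553/2768808896 + I*√69351)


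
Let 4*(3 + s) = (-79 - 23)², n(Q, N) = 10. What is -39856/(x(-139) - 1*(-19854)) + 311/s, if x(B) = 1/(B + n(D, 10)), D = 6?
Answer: -12560897237/6653906670 ≈ -1.8877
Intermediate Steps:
x(B) = 1/(10 + B) (x(B) = 1/(B + 10) = 1/(10 + B))
s = 2598 (s = -3 + (-79 - 23)²/4 = -3 + (¼)*(-102)² = -3 + (¼)*10404 = -3 + 2601 = 2598)
-39856/(x(-139) - 1*(-19854)) + 311/s = -39856/(1/(10 - 139) - 1*(-19854)) + 311/2598 = -39856/(1/(-129) + 19854) + 311*(1/2598) = -39856/(-1/129 + 19854) + 311/2598 = -39856/2561165/129 + 311/2598 = -39856*129/2561165 + 311/2598 = -5141424/2561165 + 311/2598 = -12560897237/6653906670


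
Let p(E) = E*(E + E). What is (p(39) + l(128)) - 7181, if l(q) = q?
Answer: -4011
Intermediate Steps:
p(E) = 2*E² (p(E) = E*(2*E) = 2*E²)
(p(39) + l(128)) - 7181 = (2*39² + 128) - 7181 = (2*1521 + 128) - 7181 = (3042 + 128) - 7181 = 3170 - 7181 = -4011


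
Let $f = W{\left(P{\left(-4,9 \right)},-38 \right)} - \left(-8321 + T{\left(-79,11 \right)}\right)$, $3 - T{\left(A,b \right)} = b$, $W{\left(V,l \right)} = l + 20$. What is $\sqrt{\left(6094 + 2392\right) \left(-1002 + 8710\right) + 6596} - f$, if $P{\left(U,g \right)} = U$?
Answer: $-8311 + 2 \sqrt{16354171} \approx -222.94$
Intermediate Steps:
$W{\left(V,l \right)} = 20 + l$
$T{\left(A,b \right)} = 3 - b$
$f = 8311$ ($f = \left(20 - 38\right) - \left(-8321 + \left(3 - 11\right)\right) = -18 - \left(-8321 + \left(3 - 11\right)\right) = -18 - \left(-8321 - 8\right) = -18 - -8329 = -18 + 8329 = 8311$)
$\sqrt{\left(6094 + 2392\right) \left(-1002 + 8710\right) + 6596} - f = \sqrt{\left(6094 + 2392\right) \left(-1002 + 8710\right) + 6596} - 8311 = \sqrt{8486 \cdot 7708 + 6596} - 8311 = \sqrt{65410088 + 6596} - 8311 = \sqrt{65416684} - 8311 = 2 \sqrt{16354171} - 8311 = -8311 + 2 \sqrt{16354171}$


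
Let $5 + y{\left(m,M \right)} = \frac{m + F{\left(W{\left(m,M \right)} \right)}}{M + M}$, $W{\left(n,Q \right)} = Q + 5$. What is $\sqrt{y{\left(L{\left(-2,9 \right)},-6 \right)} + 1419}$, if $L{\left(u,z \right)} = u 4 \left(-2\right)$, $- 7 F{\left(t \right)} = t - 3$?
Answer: $\frac{\sqrt{622965}}{21} \approx 37.585$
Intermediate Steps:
$W{\left(n,Q \right)} = 5 + Q$
$F{\left(t \right)} = \frac{3}{7} - \frac{t}{7}$ ($F{\left(t \right)} = - \frac{t - 3}{7} = - \frac{-3 + t}{7} = \frac{3}{7} - \frac{t}{7}$)
$L{\left(u,z \right)} = - 8 u$ ($L{\left(u,z \right)} = 4 u \left(-2\right) = - 8 u$)
$y{\left(m,M \right)} = -5 + \frac{- \frac{2}{7} + m - \frac{M}{7}}{2 M}$ ($y{\left(m,M \right)} = -5 + \frac{m - \left(- \frac{3}{7} + \frac{5 + M}{7}\right)}{M + M} = -5 + \frac{m + \left(\frac{3}{7} - \left(\frac{5}{7} + \frac{M}{7}\right)\right)}{2 M} = -5 + \left(m - \left(\frac{2}{7} + \frac{M}{7}\right)\right) \frac{1}{2 M} = -5 + \left(- \frac{2}{7} + m - \frac{M}{7}\right) \frac{1}{2 M} = -5 + \frac{- \frac{2}{7} + m - \frac{M}{7}}{2 M}$)
$\sqrt{y{\left(L{\left(-2,9 \right)},-6 \right)} + 1419} = \sqrt{\frac{-2 - -426 + 7 \left(\left(-8\right) \left(-2\right)\right)}{14 \left(-6\right)} + 1419} = \sqrt{\frac{1}{14} \left(- \frac{1}{6}\right) \left(-2 + 426 + 7 \cdot 16\right) + 1419} = \sqrt{\frac{1}{14} \left(- \frac{1}{6}\right) \left(-2 + 426 + 112\right) + 1419} = \sqrt{\frac{1}{14} \left(- \frac{1}{6}\right) 536 + 1419} = \sqrt{- \frac{134}{21} + 1419} = \sqrt{\frac{29665}{21}} = \frac{\sqrt{622965}}{21}$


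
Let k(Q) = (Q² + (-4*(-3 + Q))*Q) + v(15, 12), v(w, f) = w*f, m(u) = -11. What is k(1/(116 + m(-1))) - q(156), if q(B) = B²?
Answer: -88772881/3675 ≈ -24156.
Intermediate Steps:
v(w, f) = f*w
k(Q) = 180 + Q² + Q*(12 - 4*Q) (k(Q) = (Q² + (-4*(-3 + Q))*Q) + 12*15 = (Q² + (12 - 4*Q)*Q) + 180 = (Q² + Q*(12 - 4*Q)) + 180 = 180 + Q² + Q*(12 - 4*Q))
k(1/(116 + m(-1))) - q(156) = (180 - 3/(116 - 11)² + 12/(116 - 11)) - 1*156² = (180 - 3*(1/105)² + 12/105) - 1*24336 = (180 - 3*(1/105)² + 12*(1/105)) - 24336 = (180 - 3*1/11025 + 4/35) - 24336 = (180 - 1/3675 + 4/35) - 24336 = 661919/3675 - 24336 = -88772881/3675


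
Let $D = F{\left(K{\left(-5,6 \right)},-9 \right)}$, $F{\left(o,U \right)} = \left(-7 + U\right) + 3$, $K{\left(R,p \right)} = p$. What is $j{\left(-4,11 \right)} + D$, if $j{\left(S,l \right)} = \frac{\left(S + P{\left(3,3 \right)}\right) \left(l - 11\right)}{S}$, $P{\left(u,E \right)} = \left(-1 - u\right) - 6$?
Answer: $-13$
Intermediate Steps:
$P{\left(u,E \right)} = -7 - u$ ($P{\left(u,E \right)} = \left(-1 - u\right) - 6 = -7 - u$)
$F{\left(o,U \right)} = -4 + U$
$j{\left(S,l \right)} = \frac{\left(-11 + l\right) \left(-10 + S\right)}{S}$ ($j{\left(S,l \right)} = \frac{\left(S - 10\right) \left(l - 11\right)}{S} = \frac{\left(S - 10\right) \left(-11 + l\right)}{S} = \frac{\left(-10 + S\right) \left(-11 + l\right)}{S} = \frac{\left(-11 + l\right) \left(-10 + S\right)}{S}$)
$D = -13$ ($D = -4 - 9 = -13$)
$j{\left(-4,11 \right)} + D = \frac{110 - 110 - 4 \left(-11 + 11\right)}{-4} - 13 = - \frac{110 - 110 - 0}{4} - 13 = - \frac{110 - 110 + 0}{4} - 13 = \left(- \frac{1}{4}\right) 0 - 13 = 0 - 13 = -13$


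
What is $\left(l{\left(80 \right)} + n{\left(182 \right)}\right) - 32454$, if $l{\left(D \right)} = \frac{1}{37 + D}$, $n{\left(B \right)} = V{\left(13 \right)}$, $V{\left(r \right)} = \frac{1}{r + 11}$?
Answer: $- \frac{30376897}{936} \approx -32454.0$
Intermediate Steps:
$V{\left(r \right)} = \frac{1}{11 + r}$
$n{\left(B \right)} = \frac{1}{24}$ ($n{\left(B \right)} = \frac{1}{11 + 13} = \frac{1}{24}$)
$\left(l{\left(80 \right)} + n{\left(182 \right)}\right) - 32454 = \left(\frac{1}{37 + 80} + \frac{1}{24}\right) - 32454 = \left(\frac{1}{117} + \frac{1}{24}\right) - 32454 = \frac{47}{936} - 32454 = - \frac{30376897}{936}$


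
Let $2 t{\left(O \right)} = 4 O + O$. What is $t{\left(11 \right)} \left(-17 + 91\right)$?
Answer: $2035$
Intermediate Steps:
$t{\left(O \right)} = \frac{5 O}{2}$ ($t{\left(O \right)} = \frac{4 O + O}{2} = \frac{5 O}{2}$)
$t{\left(11 \right)} \left(-17 + 91\right) = \frac{5}{2} \cdot 11 \left(-17 + 91\right) = \frac{55}{2} \cdot 74 = 2035$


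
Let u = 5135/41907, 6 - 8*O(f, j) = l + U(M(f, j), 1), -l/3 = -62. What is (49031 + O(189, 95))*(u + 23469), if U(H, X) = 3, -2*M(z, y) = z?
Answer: 192801985944835/167628 ≈ 1.1502e+9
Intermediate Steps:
M(z, y) = -z/2
l = 186 (l = -3*(-62) = 186)
O(f, j) = -183/8 (O(f, j) = ¾ - (186 + 3)/8 = ¾ - ⅛*189 = ¾ - 189/8 = -183/8)
u = 5135/41907 (u = 5135*(1/41907) = 5135/41907 ≈ 0.12253)
(49031 + O(189, 95))*(u + 23469) = (49031 - 183/8)*(5135/41907 + 23469) = (392065/8)*(983520518/41907) = 192801985944835/167628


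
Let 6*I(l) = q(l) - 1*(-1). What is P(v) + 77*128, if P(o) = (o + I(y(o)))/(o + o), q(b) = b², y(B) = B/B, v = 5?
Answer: 147848/15 ≈ 9856.5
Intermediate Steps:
y(B) = 1
I(l) = ⅙ + l²/6 (I(l) = (l² - 1*(-1))/6 = (l² + 1)/6 = (1 + l²)/6 = ⅙ + l²/6)
P(o) = (⅓ + o)/(2*o) (P(o) = (o + (⅙ + (⅙)*1²))/(o + o) = (o + (⅙ + (⅙)*1))/((2*o)) = (o + (⅙ + ⅙))*(1/(2*o)) = (o + ⅓)*(1/(2*o)) = (⅓ + o)*(1/(2*o)) = (⅓ + o)/(2*o))
P(v) + 77*128 = (⅙)*(1 + 3*5)/5 + 77*128 = (⅙)*(⅕)*(1 + 15) + 9856 = (⅙)*(⅕)*16 + 9856 = 8/15 + 9856 = 147848/15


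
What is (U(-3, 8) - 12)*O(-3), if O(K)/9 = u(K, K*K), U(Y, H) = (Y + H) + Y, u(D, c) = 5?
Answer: -450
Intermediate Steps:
U(Y, H) = H + 2*Y (U(Y, H) = (H + Y) + Y = H + 2*Y)
O(K) = 45 (O(K) = 9*5 = 45)
(U(-3, 8) - 12)*O(-3) = ((8 + 2*(-3)) - 12)*45 = ((8 - 6) - 12)*45 = (2 - 12)*45 = -10*45 = -450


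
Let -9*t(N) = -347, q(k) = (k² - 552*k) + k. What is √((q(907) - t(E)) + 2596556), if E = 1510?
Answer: √26274685/3 ≈ 1708.6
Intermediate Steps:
q(k) = k² - 551*k
t(N) = 347/9 (t(N) = -⅑*(-347) = 347/9)
√((q(907) - t(E)) + 2596556) = √((907*(-551 + 907) - 1*347/9) + 2596556) = √((907*356 - 347/9) + 2596556) = √((322892 - 347/9) + 2596556) = √(2905681/9 + 2596556) = √(26274685/9) = √26274685/3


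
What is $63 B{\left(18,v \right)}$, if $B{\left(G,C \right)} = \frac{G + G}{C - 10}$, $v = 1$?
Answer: $-252$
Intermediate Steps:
$B{\left(G,C \right)} = \frac{2 G}{-10 + C}$
$63 B{\left(18,v \right)} = 63 \cdot 2 \cdot 18 \frac{1}{-10 + 1} = 63 \cdot 2 \cdot 18 \frac{1}{-9} = 63 \cdot 2 \cdot 18 \left(- \frac{1}{9}\right) = 63 \left(-4\right) = -252$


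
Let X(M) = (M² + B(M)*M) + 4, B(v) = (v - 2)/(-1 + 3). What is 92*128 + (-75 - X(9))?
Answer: 23169/2 ≈ 11585.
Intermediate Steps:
B(v) = -1 + v/2 (B(v) = (-2 + v)/2 = (-2 + v)*(½) = -1 + v/2)
X(M) = 4 + M² + M*(-1 + M/2) (X(M) = (M² + (-1 + M/2)*M) + 4 = (M² + M*(-1 + M/2)) + 4 = 4 + M² + M*(-1 + M/2))
92*128 + (-75 - X(9)) = 92*128 + (-75 - (4 - 1*9 + (3/2)*9²)) = 11776 + (-75 - (4 - 9 + (3/2)*81)) = 11776 + (-75 - (4 - 9 + 243/2)) = 11776 + (-75 - 1*233/2) = 11776 + (-75 - 233/2) = 11776 - 383/2 = 23169/2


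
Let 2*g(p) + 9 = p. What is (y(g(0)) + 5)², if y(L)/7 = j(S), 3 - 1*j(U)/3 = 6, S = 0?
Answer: 3364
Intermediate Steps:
j(U) = -9 (j(U) = 9 - 3*6 = 9 - 18 = -9)
g(p) = -9/2 + p/2
y(L) = -63 (y(L) = 7*(-9) = -63)
(y(g(0)) + 5)² = (-63 + 5)² = (-58)² = 3364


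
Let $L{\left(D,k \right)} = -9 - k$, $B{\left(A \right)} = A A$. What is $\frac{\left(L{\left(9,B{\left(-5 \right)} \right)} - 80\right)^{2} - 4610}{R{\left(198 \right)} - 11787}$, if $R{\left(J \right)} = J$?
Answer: $- \frac{8386}{11589} \approx -0.72362$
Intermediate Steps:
$B{\left(A \right)} = A^{2}$
$\frac{\left(L{\left(9,B{\left(-5 \right)} \right)} - 80\right)^{2} - 4610}{R{\left(198 \right)} - 11787} = \frac{\left(\left(-9 - \left(-5\right)^{2}\right) - 80\right)^{2} - 4610}{198 - 11787} = \frac{\left(\left(-9 - 25\right) - 80\right)^{2} - 4610}{-11589} = \left(\left(\left(-9 - 25\right) - 80\right)^{2} - 4610\right) \left(- \frac{1}{11589}\right) = \left(\left(-34 - 80\right)^{2} - 4610\right) \left(- \frac{1}{11589}\right) = \left(\left(-114\right)^{2} - 4610\right) \left(- \frac{1}{11589}\right) = \left(12996 - 4610\right) \left(- \frac{1}{11589}\right) = 8386 \left(- \frac{1}{11589}\right) = - \frac{8386}{11589}$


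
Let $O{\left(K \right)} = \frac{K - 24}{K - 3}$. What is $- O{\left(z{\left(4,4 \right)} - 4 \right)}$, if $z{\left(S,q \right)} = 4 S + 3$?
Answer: $\frac{3}{4} \approx 0.75$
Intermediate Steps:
$z{\left(S,q \right)} = 3 + 4 S$
$O{\left(K \right)} = \frac{-24 + K}{-3 + K}$
$- O{\left(z{\left(4,4 \right)} - 4 \right)} = - \frac{-24 + \left(\left(3 + 4 \cdot 4\right) - 4\right)}{-3 + \left(\left(3 + 4 \cdot 4\right) - 4\right)} = - \frac{-24 + \left(\left(3 + 16\right) - 4\right)}{-3 + \left(\left(3 + 16\right) - 4\right)} = - \frac{-24 + \left(19 - 4\right)}{-3 + \left(19 - 4\right)} = - \frac{-24 + 15}{-3 + 15} = - \frac{-9}{12} = \left(-1\right) \left(- \frac{3}{4}\right) = \frac{3}{4}$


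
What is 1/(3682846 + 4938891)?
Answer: 1/8621737 ≈ 1.1599e-7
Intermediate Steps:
1/(3682846 + 4938891) = 1/8621737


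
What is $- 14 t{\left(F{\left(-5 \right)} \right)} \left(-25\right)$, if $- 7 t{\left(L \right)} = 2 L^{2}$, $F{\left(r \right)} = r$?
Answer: $-2500$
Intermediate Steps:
$t{\left(L \right)} = - \frac{2 L^{2}}{7}$
$- 14 t{\left(F{\left(-5 \right)} \right)} \left(-25\right) = - 14 \left(- \frac{2 \left(-5\right)^{2}}{7}\right) \left(-25\right) = - 14 \left(\left(- \frac{2}{7}\right) 25\right) \left(-25\right) = \left(-14\right) \left(- \frac{50}{7}\right) \left(-25\right) = 100 \left(-25\right) = -2500$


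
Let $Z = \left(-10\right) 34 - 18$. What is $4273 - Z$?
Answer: $4631$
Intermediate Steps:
$Z = -358$ ($Z = -340 - 18 = -358$)
$4273 - Z = 4273 - -358 = 4273 + 358 = 4631$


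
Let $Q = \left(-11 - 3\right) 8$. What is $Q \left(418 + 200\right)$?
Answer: $-69216$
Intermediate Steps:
$Q = -112$ ($Q = \left(-14\right) 8 = -112$)
$Q \left(418 + 200\right) = - 112 \left(418 + 200\right) = \left(-112\right) 618 = -69216$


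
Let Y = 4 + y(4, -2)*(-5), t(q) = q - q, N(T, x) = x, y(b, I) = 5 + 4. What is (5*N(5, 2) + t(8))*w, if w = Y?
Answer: -410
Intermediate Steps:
y(b, I) = 9
t(q) = 0
Y = -41 (Y = 4 + 9*(-5) = 4 - 45 = -41)
w = -41
(5*N(5, 2) + t(8))*w = (5*2 + 0)*(-41) = (10 + 0)*(-41) = 10*(-41) = -410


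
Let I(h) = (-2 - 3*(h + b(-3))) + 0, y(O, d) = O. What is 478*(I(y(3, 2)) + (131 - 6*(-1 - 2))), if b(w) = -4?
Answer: 71700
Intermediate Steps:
I(h) = 10 - 3*h (I(h) = (-2 - 3*(h - 4)) + 0 = (-2 - 3*(-4 + h)) + 0 = (-2 + (12 - 3*h)) + 0 = (10 - 3*h) + 0 = 10 - 3*h)
478*(I(y(3, 2)) + (131 - 6*(-1 - 2))) = 478*((10 - 3*3) + (131 - 6*(-1 - 2))) = 478*((10 - 9) + (131 - 6*(-3))) = 478*(1 + (131 - 1*(-18))) = 478*(1 + (131 + 18)) = 478*(1 + 149) = 478*150 = 71700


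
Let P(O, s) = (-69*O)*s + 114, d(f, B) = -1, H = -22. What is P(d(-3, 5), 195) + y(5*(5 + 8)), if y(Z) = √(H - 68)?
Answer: 13569 + 3*I*√10 ≈ 13569.0 + 9.4868*I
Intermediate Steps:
y(Z) = 3*I*√10 (y(Z) = √(-22 - 68) = √(-90) = 3*I*√10)
P(O, s) = 114 - 69*O*s (P(O, s) = -69*O*s + 114 = 114 - 69*O*s)
P(d(-3, 5), 195) + y(5*(5 + 8)) = (114 - 69*(-1)*195) + 3*I*√10 = (114 + 13455) + 3*I*√10 = 13569 + 3*I*√10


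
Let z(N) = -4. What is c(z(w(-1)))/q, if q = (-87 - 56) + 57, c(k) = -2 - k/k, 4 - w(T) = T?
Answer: 3/86 ≈ 0.034884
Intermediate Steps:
w(T) = 4 - T
c(k) = -3 (c(k) = -2 - 1*1 = -2 - 1 = -3)
q = -86 (q = -143 + 57 = -86)
c(z(w(-1)))/q = -3/(-86) = -3*(-1/86) = 3/86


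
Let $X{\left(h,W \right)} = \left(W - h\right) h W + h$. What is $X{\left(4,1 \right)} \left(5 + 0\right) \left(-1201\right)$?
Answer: $48040$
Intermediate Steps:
$X{\left(h,W \right)} = h + W h \left(W - h\right)$ ($X{\left(h,W \right)} = h \left(W - h\right) W + h = W h \left(W - h\right) + h = h + W h \left(W - h\right)$)
$X{\left(4,1 \right)} \left(5 + 0\right) \left(-1201\right) = 4 \left(1 + 1^{2} - 1 \cdot 4\right) \left(5 + 0\right) \left(-1201\right) = 4 \left(1 + 1 - 4\right) 5 \left(-1201\right) = 4 \left(-2\right) 5 \left(-1201\right) = \left(-8\right) 5 \left(-1201\right) = \left(-40\right) \left(-1201\right) = 48040$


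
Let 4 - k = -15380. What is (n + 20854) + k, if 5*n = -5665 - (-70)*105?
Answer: 36575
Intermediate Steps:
k = 15384 (k = 4 - 1*(-15380) = 4 + 15380 = 15384)
n = 337 (n = (-5665 - (-70)*105)/5 = (-5665 - 1*(-7350))/5 = (-5665 + 7350)/5 = (1/5)*1685 = 337)
(n + 20854) + k = (337 + 20854) + 15384 = 21191 + 15384 = 36575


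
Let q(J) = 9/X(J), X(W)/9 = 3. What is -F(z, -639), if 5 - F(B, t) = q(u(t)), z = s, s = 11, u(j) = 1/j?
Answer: -14/3 ≈ -4.6667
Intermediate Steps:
X(W) = 27 (X(W) = 9*3 = 27)
u(j) = 1/j
z = 11
q(J) = 1/3 (q(J) = 9/27 = 9*(1/27) = 1/3)
F(B, t) = 14/3 (F(B, t) = 5 - 1*1/3 = 5 - 1/3 = 14/3)
-F(z, -639) = -1*14/3 = -14/3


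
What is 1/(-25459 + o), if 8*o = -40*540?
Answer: -1/28159 ≈ -3.5513e-5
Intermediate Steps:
o = -2700 (o = (-40*540)/8 = (1/8)*(-21600) = -2700)
1/(-25459 + o) = 1/(-25459 - 2700) = 1/(-28159) = -1/28159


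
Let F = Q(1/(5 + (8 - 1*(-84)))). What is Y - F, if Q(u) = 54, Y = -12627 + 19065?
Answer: 6384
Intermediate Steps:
Y = 6438
F = 54
Y - F = 6438 - 1*54 = 6438 - 54 = 6384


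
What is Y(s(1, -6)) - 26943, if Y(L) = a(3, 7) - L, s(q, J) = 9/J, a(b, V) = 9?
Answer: -53865/2 ≈ -26933.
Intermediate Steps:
Y(L) = 9 - L
Y(s(1, -6)) - 26943 = (9 - 9/(-6)) - 26943 = (9 - 9*(-1)/6) - 26943 = (9 - 1*(-3/2)) - 26943 = (9 + 3/2) - 26943 = 21/2 - 26943 = -53865/2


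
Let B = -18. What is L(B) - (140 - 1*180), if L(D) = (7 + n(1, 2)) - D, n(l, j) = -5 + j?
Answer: 62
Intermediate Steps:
L(D) = 4 - D (L(D) = (7 + (-5 + 2)) - D = (7 - 3) - D = 4 - D)
L(B) - (140 - 1*180) = (4 - 1*(-18)) - (140 - 1*180) = (4 + 18) - (140 - 180) = 22 - 1*(-40) = 22 + 40 = 62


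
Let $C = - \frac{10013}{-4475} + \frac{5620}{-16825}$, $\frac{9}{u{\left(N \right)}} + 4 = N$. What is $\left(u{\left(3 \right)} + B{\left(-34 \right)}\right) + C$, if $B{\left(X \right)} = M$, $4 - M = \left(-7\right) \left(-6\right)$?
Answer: $- \frac{135815956}{3011675} \approx -45.096$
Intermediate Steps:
$u{\left(N \right)} = \frac{9}{-4 + N}$
$C = \frac{5732769}{3011675}$ ($C = \left(-10013\right) \left(- \frac{1}{4475}\right) + 5620 \left(- \frac{1}{16825}\right) = \frac{10013}{4475} - \frac{1124}{3365} = \frac{5732769}{3011675} \approx 1.9035$)
$M = -38$ ($M = 4 - \left(-7\right) \left(-6\right) = 4 - 42 = -38$)
$B{\left(X \right)} = -38$
$\left(u{\left(3 \right)} + B{\left(-34 \right)}\right) + C = \left(\frac{9}{-4 + 3} - 38\right) + \frac{5732769}{3011675} = \left(\frac{9}{-1} - 38\right) + \frac{5732769}{3011675} = \left(9 \left(-1\right) - 38\right) + \frac{5732769}{3011675} = \left(-9 - 38\right) + \frac{5732769}{3011675} = -47 + \frac{5732769}{3011675} = - \frac{135815956}{3011675}$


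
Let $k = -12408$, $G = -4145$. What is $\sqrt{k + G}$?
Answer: $i \sqrt{16553} \approx 128.66 i$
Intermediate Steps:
$\sqrt{k + G} = \sqrt{-12408 - 4145} = \sqrt{-16553} = i \sqrt{16553}$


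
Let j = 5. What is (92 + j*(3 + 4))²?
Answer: 16129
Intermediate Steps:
(92 + j*(3 + 4))² = (92 + 5*(3 + 4))² = (92 + 5*7)² = (92 + 35)² = 127² = 16129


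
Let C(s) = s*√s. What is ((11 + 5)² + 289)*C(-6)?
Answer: -3270*I*√6 ≈ -8009.8*I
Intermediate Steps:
C(s) = s^(3/2)
((11 + 5)² + 289)*C(-6) = ((11 + 5)² + 289)*(-6)^(3/2) = (16² + 289)*(-6*I*√6) = (256 + 289)*(-6*I*√6) = 545*(-6*I*√6) = -3270*I*√6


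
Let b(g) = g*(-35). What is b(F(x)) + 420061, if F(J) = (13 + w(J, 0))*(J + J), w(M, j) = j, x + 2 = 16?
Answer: 407321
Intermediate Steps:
x = 14 (x = -2 + 16 = 14)
F(J) = 26*J (F(J) = (13 + 0)*(J + J) = 13*(2*J) = 26*J)
b(g) = -35*g
b(F(x)) + 420061 = -910*14 + 420061 = -35*364 + 420061 = -12740 + 420061 = 407321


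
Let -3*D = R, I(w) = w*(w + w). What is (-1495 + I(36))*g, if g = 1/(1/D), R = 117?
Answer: -42783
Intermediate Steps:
I(w) = 2*w² (I(w) = w*(2*w) = 2*w²)
D = -39 (D = -⅓*117 = -39)
g = -39 (g = 1/(1/(-39)) = 1/(-1/39) = -39)
(-1495 + I(36))*g = (-1495 + 2*36²)*(-39) = (-1495 + 2*1296)*(-39) = (-1495 + 2592)*(-39) = 1097*(-39) = -42783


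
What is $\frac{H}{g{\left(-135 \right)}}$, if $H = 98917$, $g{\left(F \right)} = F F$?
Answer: $\frac{98917}{18225} \approx 5.4275$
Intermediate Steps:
$g{\left(F \right)} = F^{2}$
$\frac{H}{g{\left(-135 \right)}} = \frac{98917}{\left(-135\right)^{2}} = \frac{98917}{18225}$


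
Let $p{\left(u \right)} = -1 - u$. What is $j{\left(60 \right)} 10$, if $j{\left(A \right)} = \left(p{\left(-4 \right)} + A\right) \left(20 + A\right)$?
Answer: $50400$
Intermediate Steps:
$j{\left(A \right)} = \left(3 + A\right) \left(20 + A\right)$ ($j{\left(A \right)} = \left(\left(-1 - -4\right) + A\right) \left(20 + A\right) = \left(\left(-1 + 4\right) + A\right) \left(20 + A\right) = \left(3 + A\right) \left(20 + A\right)$)
$j{\left(60 \right)} 10 = \left(60 + 60^{2} + 23 \cdot 60\right) 10 = \left(60 + 3600 + 1380\right) 10 = 5040 \cdot 10 = 50400$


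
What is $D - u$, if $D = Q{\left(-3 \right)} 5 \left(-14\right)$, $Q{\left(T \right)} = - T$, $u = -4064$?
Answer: $3854$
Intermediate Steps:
$D = -210$ ($D = \left(-1\right) \left(-3\right) 5 \left(-14\right) = 3 \cdot 5 \left(-14\right) = 15 \left(-14\right) = -210$)
$D - u = -210 - -4064 = -210 + 4064 = 3854$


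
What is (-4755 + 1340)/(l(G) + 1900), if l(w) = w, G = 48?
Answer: -3415/1948 ≈ -1.7531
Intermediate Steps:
(-4755 + 1340)/(l(G) + 1900) = (-4755 + 1340)/(48 + 1900) = -3415/1948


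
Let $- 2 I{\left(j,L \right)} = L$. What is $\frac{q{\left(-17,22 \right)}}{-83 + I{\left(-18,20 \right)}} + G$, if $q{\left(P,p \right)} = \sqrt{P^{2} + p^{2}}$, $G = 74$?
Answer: $74 - \frac{\sqrt{773}}{93} \approx 73.701$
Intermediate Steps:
$I{\left(j,L \right)} = - \frac{L}{2}$
$\frac{q{\left(-17,22 \right)}}{-83 + I{\left(-18,20 \right)}} + G = \frac{\sqrt{\left(-17\right)^{2} + 22^{2}}}{-83 - 10} + 74 = \frac{\sqrt{289 + 484}}{-83 - 10} + 74 = \frac{\sqrt{773}}{-93} + 74 = - \frac{\sqrt{773}}{93} + 74 = 74 - \frac{\sqrt{773}}{93}$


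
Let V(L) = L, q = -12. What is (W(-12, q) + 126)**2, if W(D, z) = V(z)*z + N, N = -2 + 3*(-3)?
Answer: 67081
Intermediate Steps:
N = -11 (N = -2 - 9 = -11)
W(D, z) = -11 + z**2 (W(D, z) = z*z - 11 = z**2 - 11 = -11 + z**2)
(W(-12, q) + 126)**2 = ((-11 + (-12)**2) + 126)**2 = ((-11 + 144) + 126)**2 = (133 + 126)**2 = 259**2 = 67081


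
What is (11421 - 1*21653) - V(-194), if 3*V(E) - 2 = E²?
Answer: -22778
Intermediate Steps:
V(E) = ⅔ + E²/3
(11421 - 1*21653) - V(-194) = (11421 - 1*21653) - (⅔ + (⅓)*(-194)²) = (11421 - 21653) - (⅔ + (⅓)*37636) = -10232 - (⅔ + 37636/3) = -10232 - 1*12546 = -10232 - 12546 = -22778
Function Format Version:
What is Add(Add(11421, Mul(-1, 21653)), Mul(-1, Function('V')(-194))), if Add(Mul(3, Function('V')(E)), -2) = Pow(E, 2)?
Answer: -22778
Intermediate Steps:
Function('V')(E) = Add(Rational(2, 3), Mul(Rational(1, 3), Pow(E, 2)))
Add(Add(11421, Mul(-1, 21653)), Mul(-1, Function('V')(-194))) = Add(Add(11421, Mul(-1, 21653)), Mul(-1, Add(Rational(2, 3), Mul(Rational(1, 3), Pow(-194, 2))))) = Add(Add(11421, -21653), Mul(-1, Add(Rational(2, 3), Mul(Rational(1, 3), 37636)))) = Add(-10232, Mul(-1, Add(Rational(2, 3), Rational(37636, 3)))) = Add(-10232, Mul(-1, 12546)) = Add(-10232, -12546) = -22778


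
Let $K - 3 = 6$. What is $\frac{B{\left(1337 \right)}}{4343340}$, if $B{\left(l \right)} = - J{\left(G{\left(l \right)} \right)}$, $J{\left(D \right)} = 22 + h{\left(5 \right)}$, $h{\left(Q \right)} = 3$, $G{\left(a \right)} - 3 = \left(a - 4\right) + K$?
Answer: $- \frac{5}{868668} \approx -5.7559 \cdot 10^{-6}$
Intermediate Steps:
$K = 9$ ($K = 3 + 6 = 9$)
$G{\left(a \right)} = 8 + a$ ($G{\left(a \right)} = 3 + \left(\left(a - 4\right) + 9\right) = 3 + \left(\left(-4 + a\right) + 9\right) = 3 + \left(5 + a\right) = 8 + a$)
$J{\left(D \right)} = 25$ ($J{\left(D \right)} = 22 + 3 = 25$)
$B{\left(l \right)} = -25$ ($B{\left(l \right)} = \left(-1\right) 25 = -25$)
$\frac{B{\left(1337 \right)}}{4343340} = - \frac{25}{4343340} = \left(-25\right) \frac{1}{4343340} = - \frac{5}{868668}$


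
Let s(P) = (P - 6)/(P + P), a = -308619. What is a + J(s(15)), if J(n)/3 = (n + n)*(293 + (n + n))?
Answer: -7702263/25 ≈ -3.0809e+5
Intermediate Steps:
s(P) = (-6 + P)/(2*P) (s(P) = (-6 + P)/((2*P)) = (-6 + P)*(1/(2*P)) = (-6 + P)/(2*P))
J(n) = 6*n*(293 + 2*n) (J(n) = 3*((n + n)*(293 + (n + n))) = 3*((2*n)*(293 + 2*n)) = 3*(2*n*(293 + 2*n)) = 6*n*(293 + 2*n))
a + J(s(15)) = -308619 + 6*((1/2)*(-6 + 15)/15)*(293 + 2*((1/2)*(-6 + 15)/15)) = -308619 + 6*((1/2)*(1/15)*9)*(293 + 2*((1/2)*(1/15)*9)) = -308619 + 6*(3/10)*(293 + 2*(3/10)) = -308619 + 6*(3/10)*(293 + 3/5) = -308619 + 6*(3/10)*(1468/5) = -308619 + 13212/25 = -7702263/25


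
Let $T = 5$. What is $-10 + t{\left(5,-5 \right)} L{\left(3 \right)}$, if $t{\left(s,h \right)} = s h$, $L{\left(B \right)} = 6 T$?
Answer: $-760$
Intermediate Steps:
$L{\left(B \right)} = 30$ ($L{\left(B \right)} = 6 \cdot 5 = 30$)
$t{\left(s,h \right)} = h s$
$-10 + t{\left(5,-5 \right)} L{\left(3 \right)} = -10 + \left(-5\right) 5 \cdot 30 = -10 - 750 = -760$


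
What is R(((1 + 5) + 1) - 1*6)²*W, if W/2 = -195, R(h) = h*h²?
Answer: -390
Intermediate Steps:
R(h) = h³
W = -390 (W = 2*(-195) = -390)
R(((1 + 5) + 1) - 1*6)²*W = ((((1 + 5) + 1) - 1*6)³)²*(-390) = (((6 + 1) - 6)³)²*(-390) = ((7 - 6)³)²*(-390) = (1³)²*(-390) = 1²*(-390) = 1*(-390) = -390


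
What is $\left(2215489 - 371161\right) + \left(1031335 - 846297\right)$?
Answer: $2029366$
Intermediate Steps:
$\left(2215489 - 371161\right) + \left(1031335 - 846297\right) = 1844328 + \left(1031335 - 846297\right) = 1844328 + 185038 = 2029366$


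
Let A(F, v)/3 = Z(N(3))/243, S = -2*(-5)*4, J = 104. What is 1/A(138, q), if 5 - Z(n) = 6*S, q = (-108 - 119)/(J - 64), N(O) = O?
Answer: -81/235 ≈ -0.34468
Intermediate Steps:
S = 40 (S = 10*4 = 40)
q = -227/40 (q = (-108 - 119)/(104 - 64) = -227/40 ≈ -5.6750)
Z(n) = -235 (Z(n) = 5 - 6*40 = 5 - 1*240 = 5 - 240 = -235)
A(F, v) = -235/81 (A(F, v) = 3*(-235/243) = -235/81)
1/A(138, q) = 1/(-235/81) = -81/235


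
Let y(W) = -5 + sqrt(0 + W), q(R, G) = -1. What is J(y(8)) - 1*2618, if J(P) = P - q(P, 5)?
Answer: -2622 + 2*sqrt(2) ≈ -2619.2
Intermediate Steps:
y(W) = -5 + sqrt(W)
J(P) = 1 + P (J(P) = P - 1*(-1) = P + 1 = 1 + P)
J(y(8)) - 1*2618 = (1 + (-5 + sqrt(8))) - 1*2618 = (1 + (-5 + 2*sqrt(2))) - 2618 = (-4 + 2*sqrt(2)) - 2618 = -2622 + 2*sqrt(2)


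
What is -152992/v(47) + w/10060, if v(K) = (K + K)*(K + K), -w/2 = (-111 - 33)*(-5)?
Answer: -19397792/1111127 ≈ -17.458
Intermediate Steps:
w = -1440 (w = -2*(-111 - 33)*(-5) = -(-288)*(-5) = -2*720 = -1440)
v(K) = 4*K**2 (v(K) = (2*K)*(2*K) = 4*K**2)
-152992/v(47) + w/10060 = -152992/(4*47**2) - 1440/10060 = -152992/(4*2209) - 1440*1/10060 = -152992/8836 - 72/503 = -152992*1/8836 - 72/503 = -38248/2209 - 72/503 = -19397792/1111127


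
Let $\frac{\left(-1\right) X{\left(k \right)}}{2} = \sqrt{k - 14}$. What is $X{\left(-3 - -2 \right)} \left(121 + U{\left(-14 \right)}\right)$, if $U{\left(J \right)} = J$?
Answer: $- 214 i \sqrt{15} \approx - 828.82 i$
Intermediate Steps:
$X{\left(k \right)} = - 2 \sqrt{-14 + k}$ ($X{\left(k \right)} = - 2 \sqrt{k - 14} = - 2 \sqrt{-14 + k}$)
$X{\left(-3 - -2 \right)} \left(121 + U{\left(-14 \right)}\right) = - 2 \sqrt{-14 - 1} \left(121 - 14\right) = - 2 \sqrt{-14 + \left(-3 + 2\right)} 107 = - 2 \sqrt{-14 - 1} \cdot 107 = - 2 \sqrt{-15} \cdot 107 = - 2 i \sqrt{15} \cdot 107 = - 214 i \sqrt{15}$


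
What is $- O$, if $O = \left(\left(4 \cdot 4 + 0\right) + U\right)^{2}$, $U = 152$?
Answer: $-28224$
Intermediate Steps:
$O = 28224$ ($O = \left(\left(4 \cdot 4 + 0\right) + 152\right)^{2} = \left(\left(16 + 0\right) + 152\right)^{2} = \left(16 + 152\right)^{2} = 168^{2} = 28224$)
$- O = \left(-1\right) 28224 = -28224$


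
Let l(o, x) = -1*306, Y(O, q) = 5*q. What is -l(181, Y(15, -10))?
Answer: 306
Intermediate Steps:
l(o, x) = -306
-l(181, Y(15, -10)) = -1*(-306) = 306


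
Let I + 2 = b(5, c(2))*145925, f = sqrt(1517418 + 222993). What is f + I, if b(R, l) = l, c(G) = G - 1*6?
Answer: -583702 + 3*sqrt(193379) ≈ -5.8238e+5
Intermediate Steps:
c(G) = -6 + G (c(G) = G - 6 = -6 + G)
f = 3*sqrt(193379) (f = sqrt(1740411) = 3*sqrt(193379) ≈ 1319.2)
I = -583702 (I = -2 + (-6 + 2)*145925 = -2 - 4*145925 = -2 - 583700 = -583702)
f + I = 3*sqrt(193379) - 583702 = -583702 + 3*sqrt(193379)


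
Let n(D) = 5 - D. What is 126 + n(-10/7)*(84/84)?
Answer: 927/7 ≈ 132.43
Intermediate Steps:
126 + n(-10/7)*(84/84) = 126 + (5 - (-10)/7)*(84/84) = 126 + (5 - (-10)/7)*(84*(1/84)) = 126 + (5 - 1*(-10/7))*1 = 126 + (5 + 10/7)*1 = 126 + (45/7)*1 = 126 + 45/7 = 927/7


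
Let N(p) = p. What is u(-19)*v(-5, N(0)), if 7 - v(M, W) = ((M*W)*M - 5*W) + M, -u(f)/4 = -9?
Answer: 432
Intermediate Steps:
u(f) = 36 (u(f) = -4*(-9) = 36)
v(M, W) = 7 - M + 5*W - W*M² (v(M, W) = 7 - (((M*W)*M - 5*W) + M) = 7 - ((W*M² - 5*W) + M) = 7 - ((-5*W + W*M²) + M) = 7 - (M - 5*W + W*M²) = 7 + (-M + 5*W - W*M²) = 7 - M + 5*W - W*M²)
u(-19)*v(-5, N(0)) = 36*(7 - 1*(-5) + 5*0 - 1*0*(-5)²) = 36*(7 + 5 + 0 - 1*0*25) = 36*(7 + 5 + 0 + 0) = 36*12 = 432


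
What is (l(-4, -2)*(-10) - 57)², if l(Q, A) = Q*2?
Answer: 529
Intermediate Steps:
l(Q, A) = 2*Q
(l(-4, -2)*(-10) - 57)² = ((2*(-4))*(-10) - 57)² = (-8*(-10) - 57)² = (80 - 57)² = 23² = 529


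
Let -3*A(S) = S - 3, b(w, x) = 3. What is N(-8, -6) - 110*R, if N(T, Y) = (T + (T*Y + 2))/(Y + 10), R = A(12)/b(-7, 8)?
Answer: 241/2 ≈ 120.50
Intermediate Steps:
A(S) = 1 - S/3 (A(S) = -(S - 3)/3 = -(-3 + S)/3 = 1 - S/3)
R = -1 (R = (1 - ⅓*12)/3 = (1 - 4)*(⅓) = -3*⅓ = -1)
N(T, Y) = (2 + T + T*Y)/(10 + Y) (N(T, Y) = (T + (2 + T*Y))/(10 + Y) = (2 + T + T*Y)/(10 + Y))
N(-8, -6) - 110*R = (2 - 8 - 8*(-6))/(10 - 6) - 110*(-1) = (2 - 8 + 48)/4 + 110 = (¼)*42 + 110 = 21/2 + 110 = 241/2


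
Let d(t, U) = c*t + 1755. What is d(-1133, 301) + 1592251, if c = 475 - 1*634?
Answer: 1774153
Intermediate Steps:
c = -159 (c = 475 - 634 = -159)
d(t, U) = 1755 - 159*t (d(t, U) = -159*t + 1755 = 1755 - 159*t)
d(-1133, 301) + 1592251 = (1755 - 159*(-1133)) + 1592251 = (1755 + 180147) + 1592251 = 181902 + 1592251 = 1774153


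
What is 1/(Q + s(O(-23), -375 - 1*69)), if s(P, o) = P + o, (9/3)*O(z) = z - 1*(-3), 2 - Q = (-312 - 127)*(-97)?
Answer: -3/129095 ≈ -2.3239e-5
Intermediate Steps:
Q = -42581 (Q = 2 - (-312 - 127)*(-97) = 2 - (-439)*(-97) = 2 - 1*42583 = 2 - 42583 = -42581)
O(z) = 1 + z/3 (O(z) = (z - 1*(-3))/3 = (z + 3)/3 = (3 + z)/3 = 1 + z/3)
1/(Q + s(O(-23), -375 - 1*69)) = 1/(-42581 + ((1 + (1/3)*(-23)) + (-375 - 1*69))) = 1/(-42581 + ((1 - 23/3) + (-375 - 69))) = 1/(-42581 + (-20/3 - 444)) = 1/(-42581 - 1352/3) = 1/(-129095/3) = -3/129095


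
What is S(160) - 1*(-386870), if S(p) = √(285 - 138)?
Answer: 386870 + 7*√3 ≈ 3.8688e+5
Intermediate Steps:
S(p) = 7*√3 (S(p) = √147 = 7*√3)
S(160) - 1*(-386870) = 7*√3 - 1*(-386870) = 7*√3 + 386870 = 386870 + 7*√3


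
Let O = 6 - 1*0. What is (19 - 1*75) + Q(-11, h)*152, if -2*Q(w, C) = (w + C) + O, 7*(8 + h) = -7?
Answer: 1008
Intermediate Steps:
h = -9 (h = -8 + (⅐)*(-7) = -8 - 1 = -9)
O = 6 (O = 6 + 0 = 6)
Q(w, C) = -3 - C/2 - w/2 (Q(w, C) = -((w + C) + 6)/2 = -((C + w) + 6)/2 = -(6 + C + w)/2 = -3 - C/2 - w/2)
(19 - 1*75) + Q(-11, h)*152 = (19 - 1*75) + (-3 - ½*(-9) - ½*(-11))*152 = (19 - 75) + (-3 + 9/2 + 11/2)*152 = -56 + 7*152 = -56 + 1064 = 1008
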